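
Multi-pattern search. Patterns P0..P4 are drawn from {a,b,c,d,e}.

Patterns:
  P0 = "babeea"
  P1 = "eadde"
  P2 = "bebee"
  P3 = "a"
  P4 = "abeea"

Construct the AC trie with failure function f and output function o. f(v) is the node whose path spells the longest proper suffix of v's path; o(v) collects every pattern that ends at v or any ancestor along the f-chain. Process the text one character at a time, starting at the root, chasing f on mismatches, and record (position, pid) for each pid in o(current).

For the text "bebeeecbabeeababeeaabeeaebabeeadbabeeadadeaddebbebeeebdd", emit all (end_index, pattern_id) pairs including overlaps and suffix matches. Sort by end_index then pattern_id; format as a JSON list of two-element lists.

Build automaton:
Trie (insert patterns):
  n0 'ε': a→16 b→1 e→7
  n1 'b': a→2 e→12
  n2 'ba': b→3
  n3 'bab': e→4
  n4 'babe': e→5
  n5 'babee': a→6
  n6 'babeea': ·  [P0 ends]
  n7 'e': a→8
  n8 'ea': d→9
  n9 'ead': d→10
  n10 'eadd': e→11
  n11 'eadde': ·  [P1 ends]
  n12 'be': b→13
  n13 'beb': e→14
  n14 'bebe': e→15
  n15 'bebee': ·  [P2 ends]
  n16 'a': b→17  [P3 ends]
  n17 'ab': e→18
  n18 'abe': e→19
  n19 'abee': a→20
  n20 'abeea': ·  [P4 ends]

BFS fail/out derivation:
  fail(1) 'b': from fail(0)=0 chase 'b': 0 ⇒ 0;  out=∅∪out(0)=∅
  fail(7) 'e': from fail(0)=0 chase 'e': 0 ⇒ 0;  out=∅∪out(0)=∅
  fail(16) 'a': from fail(0)=0 chase 'a': 0 ⇒ 0;  out={3}∪out(0)={3}
  fail(2) 'ba': from fail(1)=0 chase 'a': 0 ⇒ 16;  out=∅∪out(16)={3}
  fail(8) 'ea': from fail(7)=0 chase 'a': 0 ⇒ 16;  out=∅∪out(16)={3}
  fail(12) 'be': from fail(1)=0 chase 'e': 0 ⇒ 7;  out=∅∪out(7)=∅
  fail(17) 'ab': from fail(16)=0 chase 'b': 0 ⇒ 1;  out=∅∪out(1)=∅
  fail(3) 'bab': from fail(2)=16 chase 'b': 16 ⇒ 17;  out=∅∪out(17)=∅
  fail(9) 'ead': from fail(8)=16 chase 'd': 16→0 ⇒ 0;  out=∅∪out(0)=∅
  fail(13) 'beb': from fail(12)=7 chase 'b': 7→0 ⇒ 1;  out=∅∪out(1)=∅
  fail(18) 'abe': from fail(17)=1 chase 'e': 1 ⇒ 12;  out=∅∪out(12)=∅
  fail(4) 'babe': from fail(3)=17 chase 'e': 17 ⇒ 18;  out=∅∪out(18)=∅
  fail(10) 'eadd': from fail(9)=0 chase 'd': 0 ⇒ 0;  out=∅∪out(0)=∅
  fail(14) 'bebe': from fail(13)=1 chase 'e': 1 ⇒ 12;  out=∅∪out(12)=∅
  fail(19) 'abee': from fail(18)=12 chase 'e': 12→7→0 ⇒ 7;  out=∅∪out(7)=∅
  fail(5) 'babee': from fail(4)=18 chase 'e': 18 ⇒ 19;  out=∅∪out(19)=∅
  fail(11) 'eadde': from fail(10)=0 chase 'e': 0 ⇒ 7;  out={1}∪out(7)={1}
  fail(15) 'bebee': from fail(14)=12 chase 'e': 12→7→0 ⇒ 7;  out={2}∪out(7)={2}
  fail(20) 'abeea': from fail(19)=7 chase 'a': 7 ⇒ 8;  out={4}∪out(8)={3,4}
  fail(6) 'babeea': from fail(5)=19 chase 'a': 19 ⇒ 20;  out={0}∪out(20)={0,3,4}

Text stream:
[0] read 'b'  n0⇒n1
[1] read 'e'  n1⇒n12
[2] read 'b'  n12⇒n13
[3] read 'e'  n13⇒n14
[4] read 'e'  n14⇒n15  → match P2@[0:4]
[5] read 'e'  n15⇒n7 (fail-walked)
[6] read 'c'  n7⇒n0 (fail-walked)
[7] read 'b'  n0⇒n1
[8] read 'a'  n1⇒n2  → match P3@[8:8]
[9] read 'b'  n2⇒n3
[10] read 'e'  n3⇒n4
[11] read 'e'  n4⇒n5
[12] read 'a'  n5⇒n6  → match P0@[7:12],P3@[12:12],P4@[8:12]
[13] read 'b'  n6⇒n17 (fail-walked)
[14] read 'a'  n17⇒n2 (fail-walked)  → match P3@[14:14]
[15] read 'b'  n2⇒n3
[16] read 'e'  n3⇒n4
[17] read 'e'  n4⇒n5
[18] read 'a'  n5⇒n6  → match P0@[13:18],P3@[18:18],P4@[14:18]
[19] read 'a'  n6⇒n16 (fail-walked)  → match P3@[19:19]
[20] read 'b'  n16⇒n17
[21] read 'e'  n17⇒n18
[22] read 'e'  n18⇒n19
[23] read 'a'  n19⇒n20  → match P3@[23:23],P4@[19:23]
[24] read 'e'  n20⇒n7 (fail-walked)
[25] read 'b'  n7⇒n1 (fail-walked)
[26] read 'a'  n1⇒n2  → match P3@[26:26]
[27] read 'b'  n2⇒n3
[28] read 'e'  n3⇒n4
[29] read 'e'  n4⇒n5
[30] read 'a'  n5⇒n6  → match P0@[25:30],P3@[30:30],P4@[26:30]
[31] read 'd'  n6⇒n9 (fail-walked)
[32] read 'b'  n9⇒n1 (fail-walked)
[33] read 'a'  n1⇒n2  → match P3@[33:33]
[34] read 'b'  n2⇒n3
[35] read 'e'  n3⇒n4
[36] read 'e'  n4⇒n5
[37] read 'a'  n5⇒n6  → match P0@[32:37],P3@[37:37],P4@[33:37]
[38] read 'd'  n6⇒n9 (fail-walked)
[39] read 'a'  n9⇒n16 (fail-walked)  → match P3@[39:39]
[40] read 'd'  n16⇒n0 (fail-walked)
[41] read 'e'  n0⇒n7
[42] read 'a'  n7⇒n8  → match P3@[42:42]
[43] read 'd'  n8⇒n9
[44] read 'd'  n9⇒n10
[45] read 'e'  n10⇒n11  → match P1@[41:45]
[46] read 'b'  n11⇒n1 (fail-walked)
[47] read 'b'  n1⇒n1 (fail-walked)
[48] read 'e'  n1⇒n12
[49] read 'b'  n12⇒n13
[50] read 'e'  n13⇒n14
[51] read 'e'  n14⇒n15  → match P2@[47:51]
[52] read 'e'  n15⇒n7 (fail-walked)
[53] read 'b'  n7⇒n1 (fail-walked)
[54] read 'd'  n1⇒n0 (fail-walked)
[55] read 'd'  n0⇒n0

Matches: [[4,2],[8,3],[12,0],[12,3],[12,4],[14,3],[18,0],[18,3],[18,4],[19,3],[23,3],[23,4],[26,3],[30,0],[30,3],[30,4],[33,3],[37,0],[37,3],[37,4],[39,3],[42,3],[45,1],[51,2]]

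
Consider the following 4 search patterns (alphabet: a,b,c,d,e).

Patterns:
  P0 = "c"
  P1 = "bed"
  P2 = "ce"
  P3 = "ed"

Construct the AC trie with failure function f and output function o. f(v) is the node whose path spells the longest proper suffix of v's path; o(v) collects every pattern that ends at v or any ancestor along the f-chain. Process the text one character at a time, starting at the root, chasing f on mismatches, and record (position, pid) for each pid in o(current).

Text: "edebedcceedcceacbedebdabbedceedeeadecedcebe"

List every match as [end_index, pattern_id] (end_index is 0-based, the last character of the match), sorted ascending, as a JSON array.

Construct AC machine:
Trie nodes:
  0='ε' goto b→2 c→1 e→6
  1='c' goto e→5  [P0 ends]
  2='b' goto e→3
  3='be' goto d→4
  4='bed' goto ·  [P1 ends]
  5='ce' goto ·  [P2 ends]
  6='e' goto d→7
  7='ed' goto ·  [P3 ends]

Failure links (BFS by depth):
  n1('c'): parent n0 fail=0; on 'c' 0 → fail=0;  out {0}∪∅={0}
  n2('b'): parent n0 fail=0; on 'b' 0 → fail=0;  out ∅∪∅=∅
  n6('e'): parent n0 fail=0; on 'e' 0 → fail=0;  out ∅∪∅=∅
  n3('be'): parent n2 fail=0; on 'e' 0 → fail=6;  out ∅∪∅=∅
  n5('ce'): parent n1 fail=0; on 'e' 0 → fail=6;  out {2}∪∅={2}
  n7('ed'): parent n6 fail=0; on 'd' 0 → fail=0;  out {3}∪∅={3}
  n4('bed'): parent n3 fail=6; on 'd' 6 → fail=7;  out {1}∪{3}={1,3}

Text stream:
[0] read 'e'  n0⇒n6
[1] read 'd'  n6⇒n7  emit P3@[0:1]
[2] read 'e'  n7⇒n6 ·f
[3] read 'b'  n6⇒n2 ·f
[4] read 'e'  n2⇒n3
[5] read 'd'  n3⇒n4  emit P1@[3:5],P3@[4:5]
[6] read 'c'  n4⇒n1 ·f  emit P0@[6:6]
[7] read 'c'  n1⇒n1 ·f  emit P0@[7:7]
[8] read 'e'  n1⇒n5  emit P2@[7:8]
[9] read 'e'  n5⇒n6 ·f
[10] read 'd'  n6⇒n7  emit P3@[9:10]
[11] read 'c'  n7⇒n1 ·f  emit P0@[11:11]
[12] read 'c'  n1⇒n1 ·f  emit P0@[12:12]
[13] read 'e'  n1⇒n5  emit P2@[12:13]
[14] read 'a'  n5⇒n0 ·f
[15] read 'c'  n0⇒n1  emit P0@[15:15]
[16] read 'b'  n1⇒n2 ·f
[17] read 'e'  n2⇒n3
[18] read 'd'  n3⇒n4  emit P1@[16:18],P3@[17:18]
[19] read 'e'  n4⇒n6 ·f
[20] read 'b'  n6⇒n2 ·f
[21] read 'd'  n2⇒n0 ·f
[22] read 'a'  n0⇒n0
[23] read 'b'  n0⇒n2
[24] read 'b'  n2⇒n2 ·f
[25] read 'e'  n2⇒n3
[26] read 'd'  n3⇒n4  emit P1@[24:26],P3@[25:26]
[27] read 'c'  n4⇒n1 ·f  emit P0@[27:27]
[28] read 'e'  n1⇒n5  emit P2@[27:28]
[29] read 'e'  n5⇒n6 ·f
[30] read 'd'  n6⇒n7  emit P3@[29:30]
[31] read 'e'  n7⇒n6 ·f
[32] read 'e'  n6⇒n6 ·f
[33] read 'a'  n6⇒n0 ·f
[34] read 'd'  n0⇒n0
[35] read 'e'  n0⇒n6
[36] read 'c'  n6⇒n1 ·f  emit P0@[36:36]
[37] read 'e'  n1⇒n5  emit P2@[36:37]
[38] read 'd'  n5⇒n7 ·f  emit P3@[37:38]
[39] read 'c'  n7⇒n1 ·f  emit P0@[39:39]
[40] read 'e'  n1⇒n5  emit P2@[39:40]
[41] read 'b'  n5⇒n2 ·f
[42] read 'e'  n2⇒n3

Matches: [[1,3],[5,1],[5,3],[6,0],[7,0],[8,2],[10,3],[11,0],[12,0],[13,2],[15,0],[18,1],[18,3],[26,1],[26,3],[27,0],[28,2],[30,3],[36,0],[37,2],[38,3],[39,0],[40,2]]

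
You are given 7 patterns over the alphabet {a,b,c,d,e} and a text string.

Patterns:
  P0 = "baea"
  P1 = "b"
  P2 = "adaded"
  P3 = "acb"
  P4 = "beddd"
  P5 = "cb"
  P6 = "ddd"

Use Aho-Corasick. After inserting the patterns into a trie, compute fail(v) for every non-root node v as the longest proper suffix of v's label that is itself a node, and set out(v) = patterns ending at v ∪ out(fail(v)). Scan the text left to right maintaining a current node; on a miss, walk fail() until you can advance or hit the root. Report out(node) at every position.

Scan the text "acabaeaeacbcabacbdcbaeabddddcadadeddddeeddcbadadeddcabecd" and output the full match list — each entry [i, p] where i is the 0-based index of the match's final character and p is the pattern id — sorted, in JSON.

Construct AC machine:
Trie (insert patterns):
  0='ε' goto a→5 b→1 c→17 d→19
  1='b' goto a→2 e→13  ←P1
  2='ba' goto e→3
  3='bae' goto a→4
  4='baea' goto ·  ←P0
  5='a' goto c→11 d→6
  6='ad' goto a→7
  7='ada' goto d→8
  8='adad' goto e→9
  9='adade' goto d→10
  10='adaded' goto ·  ←P2
  11='ac' goto b→12
  12='acb' goto ·  ←P3
  13='be' goto d→14
  14='bed' goto d→15
  15='bedd' goto d→16
  16='beddd' goto ·  ←P4
  17='c' goto b→18
  18='cb' goto ·  ←P5
  19='d' goto d→20
  20='dd' goto d→21
  21='ddd' goto ·  ←P6

BFS fail/out derivation:
  fail(1) 'b': from fail(0)=0 chase 'b': 0 ⇒ 0;  out={1}∪out(0)={1}
  fail(5) 'a': from fail(0)=0 chase 'a': 0 ⇒ 0;  out=∅∪out(0)=∅
  fail(17) 'c': from fail(0)=0 chase 'c': 0 ⇒ 0;  out=∅∪out(0)=∅
  fail(19) 'd': from fail(0)=0 chase 'd': 0 ⇒ 0;  out=∅∪out(0)=∅
  fail(2) 'ba': from fail(1)=0 chase 'a': 0 ⇒ 5;  out=∅∪out(5)=∅
  fail(6) 'ad': from fail(5)=0 chase 'd': 0 ⇒ 19;  out=∅∪out(19)=∅
  fail(11) 'ac': from fail(5)=0 chase 'c': 0 ⇒ 17;  out=∅∪out(17)=∅
  fail(13) 'be': from fail(1)=0 chase 'e': 0 ⇒ 0;  out=∅∪out(0)=∅
  fail(18) 'cb': from fail(17)=0 chase 'b': 0 ⇒ 1;  out={5}∪out(1)={1,5}
  fail(20) 'dd': from fail(19)=0 chase 'd': 0 ⇒ 19;  out=∅∪out(19)=∅
  fail(3) 'bae': from fail(2)=5 chase 'e': 5→0 ⇒ 0;  out=∅∪out(0)=∅
  fail(7) 'ada': from fail(6)=19 chase 'a': 19→0 ⇒ 5;  out=∅∪out(5)=∅
  fail(12) 'acb': from fail(11)=17 chase 'b': 17 ⇒ 18;  out={3}∪out(18)={1,3,5}
  fail(14) 'bed': from fail(13)=0 chase 'd': 0 ⇒ 19;  out=∅∪out(19)=∅
  fail(21) 'ddd': from fail(20)=19 chase 'd': 19 ⇒ 20;  out={6}∪out(20)={6}
  fail(4) 'baea': from fail(3)=0 chase 'a': 0 ⇒ 5;  out={0}∪out(5)={0}
  fail(8) 'adad': from fail(7)=5 chase 'd': 5 ⇒ 6;  out=∅∪out(6)=∅
  fail(15) 'bedd': from fail(14)=19 chase 'd': 19 ⇒ 20;  out=∅∪out(20)=∅
  fail(9) 'adade': from fail(8)=6 chase 'e': 6→19→0 ⇒ 0;  out=∅∪out(0)=∅
  fail(16) 'beddd': from fail(15)=20 chase 'd': 20 ⇒ 21;  out={4}∪out(21)={4,6}
  fail(10) 'adaded': from fail(9)=0 chase 'd': 0 ⇒ 19;  out={2}∪out(19)={2}

Scan:
[0] read 'a'  n0⇒n5
[1] read 'c'  n5⇒n11
[2] read 'a'  n11⇒n5 (fail-walked)
[3] read 'b'  n5⇒n1 (fail-walked)  ** P1@[3:3]
[4] read 'a'  n1⇒n2
[5] read 'e'  n2⇒n3
[6] read 'a'  n3⇒n4  ** P0@[3:6]
[7] read 'e'  n4⇒n0 (fail-walked)
[8] read 'a'  n0⇒n5
[9] read 'c'  n5⇒n11
[10] read 'b'  n11⇒n12  ** P1@[10:10],P3@[8:10],P5@[9:10]
[11] read 'c'  n12⇒n17 (fail-walked)
[12] read 'a'  n17⇒n5 (fail-walked)
[13] read 'b'  n5⇒n1 (fail-walked)  ** P1@[13:13]
[14] read 'a'  n1⇒n2
[15] read 'c'  n2⇒n11 (fail-walked)
[16] read 'b'  n11⇒n12  ** P1@[16:16],P3@[14:16],P5@[15:16]
[17] read 'd'  n12⇒n19 (fail-walked)
[18] read 'c'  n19⇒n17 (fail-walked)
[19] read 'b'  n17⇒n18  ** P1@[19:19],P5@[18:19]
[20] read 'a'  n18⇒n2 (fail-walked)
[21] read 'e'  n2⇒n3
[22] read 'a'  n3⇒n4  ** P0@[19:22]
[23] read 'b'  n4⇒n1 (fail-walked)  ** P1@[23:23]
[24] read 'd'  n1⇒n19 (fail-walked)
[25] read 'd'  n19⇒n20
[26] read 'd'  n20⇒n21  ** P6@[24:26]
[27] read 'd'  n21⇒n21 (fail-walked)  ** P6@[25:27]
[28] read 'c'  n21⇒n17 (fail-walked)
[29] read 'a'  n17⇒n5 (fail-walked)
[30] read 'd'  n5⇒n6
[31] read 'a'  n6⇒n7
[32] read 'd'  n7⇒n8
[33] read 'e'  n8⇒n9
[34] read 'd'  n9⇒n10  ** P2@[29:34]
[35] read 'd'  n10⇒n20 (fail-walked)
[36] read 'd'  n20⇒n21  ** P6@[34:36]
[37] read 'd'  n21⇒n21 (fail-walked)  ** P6@[35:37]
[38] read 'e'  n21⇒n0 (fail-walked)
[39] read 'e'  n0⇒n0
[40] read 'd'  n0⇒n19
[41] read 'd'  n19⇒n20
[42] read 'c'  n20⇒n17 (fail-walked)
[43] read 'b'  n17⇒n18  ** P1@[43:43],P5@[42:43]
[44] read 'a'  n18⇒n2 (fail-walked)
[45] read 'd'  n2⇒n6 (fail-walked)
[46] read 'a'  n6⇒n7
[47] read 'd'  n7⇒n8
[48] read 'e'  n8⇒n9
[49] read 'd'  n9⇒n10  ** P2@[44:49]
[50] read 'd'  n10⇒n20 (fail-walked)
[51] read 'c'  n20⇒n17 (fail-walked)
[52] read 'a'  n17⇒n5 (fail-walked)
[53] read 'b'  n5⇒n1 (fail-walked)  ** P1@[53:53]
[54] read 'e'  n1⇒n13
[55] read 'c'  n13⇒n17 (fail-walked)
[56] read 'd'  n17⇒n19 (fail-walked)

All matches (sorted): [[3,1],[6,0],[10,1],[10,3],[10,5],[13,1],[16,1],[16,3],[16,5],[19,1],[19,5],[22,0],[23,1],[26,6],[27,6],[34,2],[36,6],[37,6],[43,1],[43,5],[49,2],[53,1]]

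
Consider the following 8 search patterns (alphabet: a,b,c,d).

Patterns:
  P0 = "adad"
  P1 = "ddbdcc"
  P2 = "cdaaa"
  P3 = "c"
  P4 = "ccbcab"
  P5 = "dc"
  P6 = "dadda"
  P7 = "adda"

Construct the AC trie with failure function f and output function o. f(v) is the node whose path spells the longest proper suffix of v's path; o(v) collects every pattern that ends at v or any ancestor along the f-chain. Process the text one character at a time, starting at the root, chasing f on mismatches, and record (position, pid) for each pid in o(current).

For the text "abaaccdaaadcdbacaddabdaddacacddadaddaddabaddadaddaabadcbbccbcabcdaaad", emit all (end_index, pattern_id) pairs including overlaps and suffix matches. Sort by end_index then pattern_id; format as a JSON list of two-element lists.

Build:
Trie nodes:
  n0 'ε': a→1 c→11 d→5
  n1 'a': d→2
  n2 'ad': a→3 d→26
  n3 'ada': d→4
  n4 'adad': ·  ←P0
  n5 'd': a→22 c→21 d→6
  n6 'dd': b→7
  n7 'ddb': d→8
  n8 'ddbd': c→9
  n9 'ddbdc': c→10
  n10 'ddbdcc': ·  ←P1
  n11 'c': c→16 d→12  ←P3
  n12 'cd': a→13
  n13 'cda': a→14
  n14 'cdaa': a→15
  n15 'cdaaa': ·  ←P2
  n16 'cc': b→17
  n17 'ccb': c→18
  n18 'ccbc': a→19
  n19 'ccbca': b→20
  n20 'ccbcab': ·  ←P4
  n21 'dc': ·  ←P5
  n22 'da': d→23
  n23 'dad': d→24
  n24 'dadd': a→25
  n25 'dadda': ·  ←P6
  n26 'add': a→27
  n27 'adda': ·  ←P7

Failure links (BFS by depth):
  fail(1) 'a': from fail(0)=0 chase 'a': 0 ⇒ 0;  out=∅∪out(0)=∅
  fail(5) 'd': from fail(0)=0 chase 'd': 0 ⇒ 0;  out=∅∪out(0)=∅
  fail(11) 'c': from fail(0)=0 chase 'c': 0 ⇒ 0;  out={3}∪out(0)={3}
  fail(2) 'ad': from fail(1)=0 chase 'd': 0 ⇒ 5;  out=∅∪out(5)=∅
  fail(6) 'dd': from fail(5)=0 chase 'd': 0 ⇒ 5;  out=∅∪out(5)=∅
  fail(12) 'cd': from fail(11)=0 chase 'd': 0 ⇒ 5;  out=∅∪out(5)=∅
  fail(16) 'cc': from fail(11)=0 chase 'c': 0 ⇒ 11;  out=∅∪out(11)={3}
  fail(21) 'dc': from fail(5)=0 chase 'c': 0 ⇒ 11;  out={5}∪out(11)={3,5}
  fail(22) 'da': from fail(5)=0 chase 'a': 0 ⇒ 1;  out=∅∪out(1)=∅
  fail(3) 'ada': from fail(2)=5 chase 'a': 5 ⇒ 22;  out=∅∪out(22)=∅
  fail(7) 'ddb': from fail(6)=5 chase 'b': 5→0 ⇒ 0;  out=∅∪out(0)=∅
  fail(13) 'cda': from fail(12)=5 chase 'a': 5 ⇒ 22;  out=∅∪out(22)=∅
  fail(17) 'ccb': from fail(16)=11 chase 'b': 11→0 ⇒ 0;  out=∅∪out(0)=∅
  fail(23) 'dad': from fail(22)=1 chase 'd': 1 ⇒ 2;  out=∅∪out(2)=∅
  fail(26) 'add': from fail(2)=5 chase 'd': 5 ⇒ 6;  out=∅∪out(6)=∅
  fail(4) 'adad': from fail(3)=22 chase 'd': 22 ⇒ 23;  out={0}∪out(23)={0}
  fail(8) 'ddbd': from fail(7)=0 chase 'd': 0 ⇒ 5;  out=∅∪out(5)=∅
  fail(14) 'cdaa': from fail(13)=22 chase 'a': 22→1→0 ⇒ 1;  out=∅∪out(1)=∅
  fail(18) 'ccbc': from fail(17)=0 chase 'c': 0 ⇒ 11;  out=∅∪out(11)={3}
  fail(24) 'dadd': from fail(23)=2 chase 'd': 2 ⇒ 26;  out=∅∪out(26)=∅
  fail(27) 'adda': from fail(26)=6 chase 'a': 6→5 ⇒ 22;  out={7}∪out(22)={7}
  fail(9) 'ddbdc': from fail(8)=5 chase 'c': 5 ⇒ 21;  out=∅∪out(21)={3,5}
  fail(15) 'cdaaa': from fail(14)=1 chase 'a': 1→0 ⇒ 1;  out={2}∪out(1)={2}
  fail(19) 'ccbca': from fail(18)=11 chase 'a': 11→0 ⇒ 1;  out=∅∪out(1)=∅
  fail(25) 'dadda': from fail(24)=26 chase 'a': 26 ⇒ 27;  out={6}∪out(27)={6,7}
  fail(10) 'ddbdcc': from fail(9)=21 chase 'c': 21→11 ⇒ 16;  out={1}∪out(16)={1,3}
  fail(20) 'ccbcab': from fail(19)=1 chase 'b': 1→0 ⇒ 0;  out={4}∪out(0)={4}

Scan:
pos 0 'a': at 1
pos 1 'b': at 0 (via fail)
pos 2 'a': at 1
pos 3 'a': at 1 (via fail)
pos 4 'c': at 11 (via fail)  ** P3@[4:4]
pos 5 'c': at 16  ** P3@[5:5]
pos 6 'd': at 12 (via fail)
pos 7 'a': at 13
pos 8 'a': at 14
pos 9 'a': at 15  ** P2@[5:9]
pos 10 'd': at 2 (via fail)
pos 11 'c': at 21 (via fail)  ** P3@[11:11],P5@[10:11]
pos 12 'd': at 12 (via fail)
pos 13 'b': at 0 (via fail)
pos 14 'a': at 1
pos 15 'c': at 11 (via fail)  ** P3@[15:15]
pos 16 'a': at 1 (via fail)
pos 17 'd': at 2
pos 18 'd': at 26
pos 19 'a': at 27  ** P7@[16:19]
pos 20 'b': at 0 (via fail)
pos 21 'd': at 5
pos 22 'a': at 22
pos 23 'd': at 23
pos 24 'd': at 24
pos 25 'a': at 25  ** P6@[21:25],P7@[22:25]
pos 26 'c': at 11 (via fail)  ** P3@[26:26]
pos 27 'a': at 1 (via fail)
pos 28 'c': at 11 (via fail)  ** P3@[28:28]
pos 29 'd': at 12
pos 30 'd': at 6 (via fail)
pos 31 'a': at 22 (via fail)
pos 32 'd': at 23
pos 33 'a': at 3 (via fail)
pos 34 'd': at 4  ** P0@[31:34]
pos 35 'd': at 24 (via fail)
pos 36 'a': at 25  ** P6@[32:36],P7@[33:36]
pos 37 'd': at 23 (via fail)
pos 38 'd': at 24
pos 39 'a': at 25  ** P6@[35:39],P7@[36:39]
pos 40 'b': at 0 (via fail)
pos 41 'a': at 1
pos 42 'd': at 2
pos 43 'd': at 26
pos 44 'a': at 27  ** P7@[41:44]
pos 45 'd': at 23 (via fail)
pos 46 'a': at 3 (via fail)
pos 47 'd': at 4  ** P0@[44:47]
pos 48 'd': at 24 (via fail)
pos 49 'a': at 25  ** P6@[45:49],P7@[46:49]
pos 50 'a': at 1 (via fail)
pos 51 'b': at 0 (via fail)
pos 52 'a': at 1
pos 53 'd': at 2
pos 54 'c': at 21 (via fail)  ** P3@[54:54],P5@[53:54]
pos 55 'b': at 0 (via fail)
pos 56 'b': at 0
pos 57 'c': at 11  ** P3@[57:57]
pos 58 'c': at 16  ** P3@[58:58]
pos 59 'b': at 17
pos 60 'c': at 18  ** P3@[60:60]
pos 61 'a': at 19
pos 62 'b': at 20  ** P4@[57:62]
pos 63 'c': at 11 (via fail)  ** P3@[63:63]
pos 64 'd': at 12
pos 65 'a': at 13
pos 66 'a': at 14
pos 67 'a': at 15  ** P2@[63:67]
pos 68 'd': at 2 (via fail)

Result: [[4,3],[5,3],[9,2],[11,3],[11,5],[15,3],[19,7],[25,6],[25,7],[26,3],[28,3],[34,0],[36,6],[36,7],[39,6],[39,7],[44,7],[47,0],[49,6],[49,7],[54,3],[54,5],[57,3],[58,3],[60,3],[62,4],[63,3],[67,2]]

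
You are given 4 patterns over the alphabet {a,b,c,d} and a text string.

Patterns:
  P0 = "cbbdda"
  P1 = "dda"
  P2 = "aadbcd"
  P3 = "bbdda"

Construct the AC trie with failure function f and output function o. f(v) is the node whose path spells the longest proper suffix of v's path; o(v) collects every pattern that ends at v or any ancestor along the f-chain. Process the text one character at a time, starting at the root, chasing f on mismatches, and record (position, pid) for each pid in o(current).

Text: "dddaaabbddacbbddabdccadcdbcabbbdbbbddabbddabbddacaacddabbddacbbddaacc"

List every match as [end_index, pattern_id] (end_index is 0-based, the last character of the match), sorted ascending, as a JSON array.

Construct AC machine:
Trie nodes:
  n0 'ε': a→10 b→16 c→1 d→7
  n1 'c': b→2
  n2 'cb': b→3
  n3 'cbb': d→4
  n4 'cbbd': d→5
  n5 'cbbdd': a→6
  n6 'cbbdda': ·  [P0 ends]
  n7 'd': d→8
  n8 'dd': a→9
  n9 'dda': ·  [P1 ends]
  n10 'a': a→11
  n11 'aa': d→12
  n12 'aad': b→13
  n13 'aadb': c→14
  n14 'aadbc': d→15
  n15 'aadbcd': ·  [P2 ends]
  n16 'b': b→17
  n17 'bb': d→18
  n18 'bbd': d→19
  n19 'bbdd': a→20
  n20 'bbdda': ·  [P3 ends]

BFS fail/out derivation:
  fail(1) 'c': from fail(0)=0 chase 'c': 0 ⇒ 0;  out=∅∪out(0)=∅
  fail(7) 'd': from fail(0)=0 chase 'd': 0 ⇒ 0;  out=∅∪out(0)=∅
  fail(10) 'a': from fail(0)=0 chase 'a': 0 ⇒ 0;  out=∅∪out(0)=∅
  fail(16) 'b': from fail(0)=0 chase 'b': 0 ⇒ 0;  out=∅∪out(0)=∅
  fail(2) 'cb': from fail(1)=0 chase 'b': 0 ⇒ 16;  out=∅∪out(16)=∅
  fail(8) 'dd': from fail(7)=0 chase 'd': 0 ⇒ 7;  out=∅∪out(7)=∅
  fail(11) 'aa': from fail(10)=0 chase 'a': 0 ⇒ 10;  out=∅∪out(10)=∅
  fail(17) 'bb': from fail(16)=0 chase 'b': 0 ⇒ 16;  out=∅∪out(16)=∅
  fail(3) 'cbb': from fail(2)=16 chase 'b': 16 ⇒ 17;  out=∅∪out(17)=∅
  fail(9) 'dda': from fail(8)=7 chase 'a': 7→0 ⇒ 10;  out={1}∪out(10)={1}
  fail(12) 'aad': from fail(11)=10 chase 'd': 10→0 ⇒ 7;  out=∅∪out(7)=∅
  fail(18) 'bbd': from fail(17)=16 chase 'd': 16→0 ⇒ 7;  out=∅∪out(7)=∅
  fail(4) 'cbbd': from fail(3)=17 chase 'd': 17 ⇒ 18;  out=∅∪out(18)=∅
  fail(13) 'aadb': from fail(12)=7 chase 'b': 7→0 ⇒ 16;  out=∅∪out(16)=∅
  fail(19) 'bbdd': from fail(18)=7 chase 'd': 7 ⇒ 8;  out=∅∪out(8)=∅
  fail(5) 'cbbdd': from fail(4)=18 chase 'd': 18 ⇒ 19;  out=∅∪out(19)=∅
  fail(14) 'aadbc': from fail(13)=16 chase 'c': 16→0 ⇒ 1;  out=∅∪out(1)=∅
  fail(20) 'bbdda': from fail(19)=8 chase 'a': 8 ⇒ 9;  out={3}∪out(9)={1,3}
  fail(6) 'cbbdda': from fail(5)=19 chase 'a': 19 ⇒ 20;  out={0}∪out(20)={0,1,3}
  fail(15) 'aadbcd': from fail(14)=1 chase 'd': 1→0 ⇒ 7;  out={2}∪out(7)={2}

Text stream:
i=0 'd': node 0→7
i=1 'd': node 7→8
i=2 'd': node 8→8 ·f
i=3 'a': node 8→9  → match P1@[1:3]
i=4 'a': node 9→11 ·f
i=5 'a': node 11→11 ·f
i=6 'b': node 11→16 ·f
i=7 'b': node 16→17
i=8 'd': node 17→18
i=9 'd': node 18→19
i=10 'a': node 19→20  → match P1@[8:10],P3@[6:10]
i=11 'c': node 20→1 ·f
i=12 'b': node 1→2
i=13 'b': node 2→3
i=14 'd': node 3→4
i=15 'd': node 4→5
i=16 'a': node 5→6  → match P0@[11:16],P1@[14:16],P3@[12:16]
i=17 'b': node 6→16 ·f
i=18 'd': node 16→7 ·f
i=19 'c': node 7→1 ·f
i=20 'c': node 1→1 ·f
i=21 'a': node 1→10 ·f
i=22 'd': node 10→7 ·f
i=23 'c': node 7→1 ·f
i=24 'd': node 1→7 ·f
i=25 'b': node 7→16 ·f
i=26 'c': node 16→1 ·f
i=27 'a': node 1→10 ·f
i=28 'b': node 10→16 ·f
i=29 'b': node 16→17
i=30 'b': node 17→17 ·f
i=31 'd': node 17→18
i=32 'b': node 18→16 ·f
i=33 'b': node 16→17
i=34 'b': node 17→17 ·f
i=35 'd': node 17→18
i=36 'd': node 18→19
i=37 'a': node 19→20  → match P1@[35:37],P3@[33:37]
i=38 'b': node 20→16 ·f
i=39 'b': node 16→17
i=40 'd': node 17→18
i=41 'd': node 18→19
i=42 'a': node 19→20  → match P1@[40:42],P3@[38:42]
i=43 'b': node 20→16 ·f
i=44 'b': node 16→17
i=45 'd': node 17→18
i=46 'd': node 18→19
i=47 'a': node 19→20  → match P1@[45:47],P3@[43:47]
i=48 'c': node 20→1 ·f
i=49 'a': node 1→10 ·f
i=50 'a': node 10→11
i=51 'c': node 11→1 ·f
i=52 'd': node 1→7 ·f
i=53 'd': node 7→8
i=54 'a': node 8→9  → match P1@[52:54]
i=55 'b': node 9→16 ·f
i=56 'b': node 16→17
i=57 'd': node 17→18
i=58 'd': node 18→19
i=59 'a': node 19→20  → match P1@[57:59],P3@[55:59]
i=60 'c': node 20→1 ·f
i=61 'b': node 1→2
i=62 'b': node 2→3
i=63 'd': node 3→4
i=64 'd': node 4→5
i=65 'a': node 5→6  → match P0@[60:65],P1@[63:65],P3@[61:65]
i=66 'a': node 6→11 ·f
i=67 'c': node 11→1 ·f
i=68 'c': node 1→1 ·f

Result: [[3,1],[10,1],[10,3],[16,0],[16,1],[16,3],[37,1],[37,3],[42,1],[42,3],[47,1],[47,3],[54,1],[59,1],[59,3],[65,0],[65,1],[65,3]]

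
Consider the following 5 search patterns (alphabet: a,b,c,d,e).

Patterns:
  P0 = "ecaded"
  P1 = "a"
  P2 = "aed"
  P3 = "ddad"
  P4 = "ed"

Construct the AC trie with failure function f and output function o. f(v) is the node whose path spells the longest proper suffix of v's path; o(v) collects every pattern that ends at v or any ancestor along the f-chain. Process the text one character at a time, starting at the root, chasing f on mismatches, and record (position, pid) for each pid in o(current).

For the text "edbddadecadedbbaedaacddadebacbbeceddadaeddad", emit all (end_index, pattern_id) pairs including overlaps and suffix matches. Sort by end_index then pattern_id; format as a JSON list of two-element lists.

Build automaton:
Trie nodes:
  n0 'ε': a→7 d→10 e→1
  n1 'e': c→2 d→14
  n2 'ec': a→3
  n3 'eca': d→4
  n4 'ecad': e→5
  n5 'ecade': d→6
  n6 'ecaded': ·  [P0 ends]
  n7 'a': e→8  [P1 ends]
  n8 'ae': d→9
  n9 'aed': ·  [P2 ends]
  n10 'd': d→11
  n11 'dd': a→12
  n12 'dda': d→13
  n13 'ddad': ·  [P3 ends]
  n14 'ed': ·  [P4 ends]

BFS fail/out derivation:
  n1('e'): parent n0 fail=0; on 'e' 0 → fail=0;  out ∅∪∅=∅
  n7('a'): parent n0 fail=0; on 'a' 0 → fail=0;  out {1}∪∅={1}
  n10('d'): parent n0 fail=0; on 'd' 0 → fail=0;  out ∅∪∅=∅
  n2('ec'): parent n1 fail=0; on 'c' 0 → fail=0;  out ∅∪∅=∅
  n8('ae'): parent n7 fail=0; on 'e' 0 → fail=1;  out ∅∪∅=∅
  n11('dd'): parent n10 fail=0; on 'd' 0 → fail=10;  out ∅∪∅=∅
  n14('ed'): parent n1 fail=0; on 'd' 0 → fail=10;  out {4}∪∅={4}
  n3('eca'): parent n2 fail=0; on 'a' 0 → fail=7;  out ∅∪{1}={1}
  n9('aed'): parent n8 fail=1; on 'd' 1 → fail=14;  out {2}∪{4}={2,4}
  n12('dda'): parent n11 fail=10; on 'a' 10→0 → fail=7;  out ∅∪{1}={1}
  n4('ecad'): parent n3 fail=7; on 'd' 7→0 → fail=10;  out ∅∪∅=∅
  n13('ddad'): parent n12 fail=7; on 'd' 7→0 → fail=10;  out {3}∪∅={3}
  n5('ecade'): parent n4 fail=10; on 'e' 10→0 → fail=1;  out ∅∪∅=∅
  n6('ecaded'): parent n5 fail=1; on 'd' 1 → fail=14;  out {0}∪{4}={0,4}

Scan:
[0] read 'e'  n0⇒n1
[1] read 'd'  n1⇒n14  emit P4@[0:1]
[2] read 'b'  n14⇒n0 (via fail)
[3] read 'd'  n0⇒n10
[4] read 'd'  n10⇒n11
[5] read 'a'  n11⇒n12  emit P1@[5:5]
[6] read 'd'  n12⇒n13  emit P3@[3:6]
[7] read 'e'  n13⇒n1 (via fail)
[8] read 'c'  n1⇒n2
[9] read 'a'  n2⇒n3  emit P1@[9:9]
[10] read 'd'  n3⇒n4
[11] read 'e'  n4⇒n5
[12] read 'd'  n5⇒n6  emit P0@[7:12],P4@[11:12]
[13] read 'b'  n6⇒n0 (via fail)
[14] read 'b'  n0⇒n0
[15] read 'a'  n0⇒n7  emit P1@[15:15]
[16] read 'e'  n7⇒n8
[17] read 'd'  n8⇒n9  emit P2@[15:17],P4@[16:17]
[18] read 'a'  n9⇒n7 (via fail)  emit P1@[18:18]
[19] read 'a'  n7⇒n7 (via fail)  emit P1@[19:19]
[20] read 'c'  n7⇒n0 (via fail)
[21] read 'd'  n0⇒n10
[22] read 'd'  n10⇒n11
[23] read 'a'  n11⇒n12  emit P1@[23:23]
[24] read 'd'  n12⇒n13  emit P3@[21:24]
[25] read 'e'  n13⇒n1 (via fail)
[26] read 'b'  n1⇒n0 (via fail)
[27] read 'a'  n0⇒n7  emit P1@[27:27]
[28] read 'c'  n7⇒n0 (via fail)
[29] read 'b'  n0⇒n0
[30] read 'b'  n0⇒n0
[31] read 'e'  n0⇒n1
[32] read 'c'  n1⇒n2
[33] read 'e'  n2⇒n1 (via fail)
[34] read 'd'  n1⇒n14  emit P4@[33:34]
[35] read 'd'  n14⇒n11 (via fail)
[36] read 'a'  n11⇒n12  emit P1@[36:36]
[37] read 'd'  n12⇒n13  emit P3@[34:37]
[38] read 'a'  n13⇒n7 (via fail)  emit P1@[38:38]
[39] read 'e'  n7⇒n8
[40] read 'd'  n8⇒n9  emit P2@[38:40],P4@[39:40]
[41] read 'd'  n9⇒n11 (via fail)
[42] read 'a'  n11⇒n12  emit P1@[42:42]
[43] read 'd'  n12⇒n13  emit P3@[40:43]

Result: [[1,4],[5,1],[6,3],[9,1],[12,0],[12,4],[15,1],[17,2],[17,4],[18,1],[19,1],[23,1],[24,3],[27,1],[34,4],[36,1],[37,3],[38,1],[40,2],[40,4],[42,1],[43,3]]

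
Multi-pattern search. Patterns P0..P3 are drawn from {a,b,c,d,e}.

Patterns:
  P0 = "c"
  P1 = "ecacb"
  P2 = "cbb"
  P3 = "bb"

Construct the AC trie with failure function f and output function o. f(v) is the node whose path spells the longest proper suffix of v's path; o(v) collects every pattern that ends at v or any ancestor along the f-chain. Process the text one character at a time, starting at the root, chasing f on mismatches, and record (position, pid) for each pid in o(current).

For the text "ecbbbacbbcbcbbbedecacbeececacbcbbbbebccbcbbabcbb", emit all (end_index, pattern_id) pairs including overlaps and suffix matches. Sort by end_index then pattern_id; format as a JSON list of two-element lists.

Construct AC machine:
Trie (insert patterns):
  n0 'ε': b→9 c→1 e→2
  n1 'c': b→7  ←P0
  n2 'e': c→3
  n3 'ec': a→4
  n4 'eca': c→5
  n5 'ecac': b→6
  n6 'ecacb': ·  ←P1
  n7 'cb': b→8
  n8 'cbb': ·  ←P2
  n9 'b': b→10
  n10 'bb': ·  ←P3

Failure links (BFS by depth):
  n1('c'): parent n0 fail=0; on 'c' 0 → fail=0;  out {0}∪∅={0}
  n2('e'): parent n0 fail=0; on 'e' 0 → fail=0;  out ∅∪∅=∅
  n9('b'): parent n0 fail=0; on 'b' 0 → fail=0;  out ∅∪∅=∅
  n3('ec'): parent n2 fail=0; on 'c' 0 → fail=1;  out ∅∪{0}={0}
  n7('cb'): parent n1 fail=0; on 'b' 0 → fail=9;  out ∅∪∅=∅
  n10('bb'): parent n9 fail=0; on 'b' 0 → fail=9;  out {3}∪∅={3}
  n4('eca'): parent n3 fail=1; on 'a' 1→0 → fail=0;  out ∅∪∅=∅
  n8('cbb'): parent n7 fail=9; on 'b' 9 → fail=10;  out {2}∪{3}={2,3}
  n5('ecac'): parent n4 fail=0; on 'c' 0 → fail=1;  out ∅∪{0}={0}
  n6('ecacb'): parent n5 fail=1; on 'b' 1 → fail=7;  out {1}∪∅={1}

Scan:
[0] read 'e'  n0⇒n2
[1] read 'c'  n2⇒n3  → match P0@[1:1]
[2] read 'b'  n3⇒n7 (via fail)
[3] read 'b'  n7⇒n8  → match P2@[1:3],P3@[2:3]
[4] read 'b'  n8⇒n10 (via fail)  → match P3@[3:4]
[5] read 'a'  n10⇒n0 (via fail)
[6] read 'c'  n0⇒n1  → match P0@[6:6]
[7] read 'b'  n1⇒n7
[8] read 'b'  n7⇒n8  → match P2@[6:8],P3@[7:8]
[9] read 'c'  n8⇒n1 (via fail)  → match P0@[9:9]
[10] read 'b'  n1⇒n7
[11] read 'c'  n7⇒n1 (via fail)  → match P0@[11:11]
[12] read 'b'  n1⇒n7
[13] read 'b'  n7⇒n8  → match P2@[11:13],P3@[12:13]
[14] read 'b'  n8⇒n10 (via fail)  → match P3@[13:14]
[15] read 'e'  n10⇒n2 (via fail)
[16] read 'd'  n2⇒n0 (via fail)
[17] read 'e'  n0⇒n2
[18] read 'c'  n2⇒n3  → match P0@[18:18]
[19] read 'a'  n3⇒n4
[20] read 'c'  n4⇒n5  → match P0@[20:20]
[21] read 'b'  n5⇒n6  → match P1@[17:21]
[22] read 'e'  n6⇒n2 (via fail)
[23] read 'e'  n2⇒n2 (via fail)
[24] read 'c'  n2⇒n3  → match P0@[24:24]
[25] read 'e'  n3⇒n2 (via fail)
[26] read 'c'  n2⇒n3  → match P0@[26:26]
[27] read 'a'  n3⇒n4
[28] read 'c'  n4⇒n5  → match P0@[28:28]
[29] read 'b'  n5⇒n6  → match P1@[25:29]
[30] read 'c'  n6⇒n1 (via fail)  → match P0@[30:30]
[31] read 'b'  n1⇒n7
[32] read 'b'  n7⇒n8  → match P2@[30:32],P3@[31:32]
[33] read 'b'  n8⇒n10 (via fail)  → match P3@[32:33]
[34] read 'b'  n10⇒n10 (via fail)  → match P3@[33:34]
[35] read 'e'  n10⇒n2 (via fail)
[36] read 'b'  n2⇒n9 (via fail)
[37] read 'c'  n9⇒n1 (via fail)  → match P0@[37:37]
[38] read 'c'  n1⇒n1 (via fail)  → match P0@[38:38]
[39] read 'b'  n1⇒n7
[40] read 'c'  n7⇒n1 (via fail)  → match P0@[40:40]
[41] read 'b'  n1⇒n7
[42] read 'b'  n7⇒n8  → match P2@[40:42],P3@[41:42]
[43] read 'a'  n8⇒n0 (via fail)
[44] read 'b'  n0⇒n9
[45] read 'c'  n9⇒n1 (via fail)  → match P0@[45:45]
[46] read 'b'  n1⇒n7
[47] read 'b'  n7⇒n8  → match P2@[45:47],P3@[46:47]

All matches (sorted): [[1,0],[3,2],[3,3],[4,3],[6,0],[8,2],[8,3],[9,0],[11,0],[13,2],[13,3],[14,3],[18,0],[20,0],[21,1],[24,0],[26,0],[28,0],[29,1],[30,0],[32,2],[32,3],[33,3],[34,3],[37,0],[38,0],[40,0],[42,2],[42,3],[45,0],[47,2],[47,3]]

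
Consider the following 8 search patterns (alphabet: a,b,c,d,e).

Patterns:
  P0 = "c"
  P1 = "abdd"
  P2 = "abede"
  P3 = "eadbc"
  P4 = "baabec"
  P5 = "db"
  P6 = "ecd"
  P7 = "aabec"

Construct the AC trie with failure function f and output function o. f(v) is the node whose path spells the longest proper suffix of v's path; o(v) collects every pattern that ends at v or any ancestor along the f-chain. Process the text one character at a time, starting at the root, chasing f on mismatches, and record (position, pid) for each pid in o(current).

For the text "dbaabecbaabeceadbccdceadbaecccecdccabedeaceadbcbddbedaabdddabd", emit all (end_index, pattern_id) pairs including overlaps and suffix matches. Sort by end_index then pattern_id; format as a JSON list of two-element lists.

Build automaton:
Trie (insert patterns):
  0='ε' goto a→2 b→14 c→1 d→20 e→9
  1='c' goto ·  [P0 ends]
  2='a' goto a→24 b→3
  3='ab' goto d→4 e→6
  4='abd' goto d→5
  5='abdd' goto ·  [P1 ends]
  6='abe' goto d→7
  7='abed' goto e→8
  8='abede' goto ·  [P2 ends]
  9='e' goto a→10 c→22
  10='ea' goto d→11
  11='ead' goto b→12
  12='eadb' goto c→13
  13='eadbc' goto ·  [P3 ends]
  14='b' goto a→15
  15='ba' goto a→16
  16='baa' goto b→17
  17='baab' goto e→18
  18='baabe' goto c→19
  19='baabec' goto ·  [P4 ends]
  20='d' goto b→21
  21='db' goto ·  [P5 ends]
  22='ec' goto d→23
  23='ecd' goto ·  [P6 ends]
  24='aa' goto b→25
  25='aab' goto e→26
  26='aabe' goto c→27
  27='aabec' goto ·  [P7 ends]

Failure links (BFS by depth):
  n1('c'): parent n0 fail=0; on 'c' 0 → fail=0;  out {0}∪∅={0}
  n2('a'): parent n0 fail=0; on 'a' 0 → fail=0;  out ∅∪∅=∅
  n9('e'): parent n0 fail=0; on 'e' 0 → fail=0;  out ∅∪∅=∅
  n14('b'): parent n0 fail=0; on 'b' 0 → fail=0;  out ∅∪∅=∅
  n20('d'): parent n0 fail=0; on 'd' 0 → fail=0;  out ∅∪∅=∅
  n3('ab'): parent n2 fail=0; on 'b' 0 → fail=14;  out ∅∪∅=∅
  n10('ea'): parent n9 fail=0; on 'a' 0 → fail=2;  out ∅∪∅=∅
  n15('ba'): parent n14 fail=0; on 'a' 0 → fail=2;  out ∅∪∅=∅
  n21('db'): parent n20 fail=0; on 'b' 0 → fail=14;  out {5}∪∅={5}
  n22('ec'): parent n9 fail=0; on 'c' 0 → fail=1;  out ∅∪{0}={0}
  n24('aa'): parent n2 fail=0; on 'a' 0 → fail=2;  out ∅∪∅=∅
  n4('abd'): parent n3 fail=14; on 'd' 14→0 → fail=20;  out ∅∪∅=∅
  n6('abe'): parent n3 fail=14; on 'e' 14→0 → fail=9;  out ∅∪∅=∅
  n11('ead'): parent n10 fail=2; on 'd' 2→0 → fail=20;  out ∅∪∅=∅
  n16('baa'): parent n15 fail=2; on 'a' 2 → fail=24;  out ∅∪∅=∅
  n23('ecd'): parent n22 fail=1; on 'd' 1→0 → fail=20;  out {6}∪∅={6}
  n25('aab'): parent n24 fail=2; on 'b' 2 → fail=3;  out ∅∪∅=∅
  n5('abdd'): parent n4 fail=20; on 'd' 20→0 → fail=20;  out {1}∪∅={1}
  n7('abed'): parent n6 fail=9; on 'd' 9→0 → fail=20;  out ∅∪∅=∅
  n12('eadb'): parent n11 fail=20; on 'b' 20 → fail=21;  out ∅∪{5}={5}
  n17('baab'): parent n16 fail=24; on 'b' 24 → fail=25;  out ∅∪∅=∅
  n26('aabe'): parent n25 fail=3; on 'e' 3 → fail=6;  out ∅∪∅=∅
  n8('abede'): parent n7 fail=20; on 'e' 20→0 → fail=9;  out {2}∪∅={2}
  n13('eadbc'): parent n12 fail=21; on 'c' 21→14→0 → fail=1;  out {3}∪{0}={0,3}
  n18('baabe'): parent n17 fail=25; on 'e' 25 → fail=26;  out ∅∪∅=∅
  n27('aabec'): parent n26 fail=6; on 'c' 6→9 → fail=22;  out {7}∪{0}={0,7}
  n19('baabec'): parent n18 fail=26; on 'c' 26 → fail=27;  out {4}∪{0,7}={0,4,7}

Run:
i=0 'd': node 0→20
i=1 'b': node 20→21  → match P5@[0:1]
i=2 'a': node 21→15 (fail-walked)
i=3 'a': node 15→16
i=4 'b': node 16→17
i=5 'e': node 17→18
i=6 'c': node 18→19  → match P0@[6:6],P4@[1:6],P7@[2:6]
i=7 'b': node 19→14 (fail-walked)
i=8 'a': node 14→15
i=9 'a': node 15→16
i=10 'b': node 16→17
i=11 'e': node 17→18
i=12 'c': node 18→19  → match P0@[12:12],P4@[7:12],P7@[8:12]
i=13 'e': node 19→9 (fail-walked)
i=14 'a': node 9→10
i=15 'd': node 10→11
i=16 'b': node 11→12  → match P5@[15:16]
i=17 'c': node 12→13  → match P0@[17:17],P3@[13:17]
i=18 'c': node 13→1 (fail-walked)  → match P0@[18:18]
i=19 'd': node 1→20 (fail-walked)
i=20 'c': node 20→1 (fail-walked)  → match P0@[20:20]
i=21 'e': node 1→9 (fail-walked)
i=22 'a': node 9→10
i=23 'd': node 10→11
i=24 'b': node 11→12  → match P5@[23:24]
i=25 'a': node 12→15 (fail-walked)
i=26 'e': node 15→9 (fail-walked)
i=27 'c': node 9→22  → match P0@[27:27]
i=28 'c': node 22→1 (fail-walked)  → match P0@[28:28]
i=29 'c': node 1→1 (fail-walked)  → match P0@[29:29]
i=30 'e': node 1→9 (fail-walked)
i=31 'c': node 9→22  → match P0@[31:31]
i=32 'd': node 22→23  → match P6@[30:32]
i=33 'c': node 23→1 (fail-walked)  → match P0@[33:33]
i=34 'c': node 1→1 (fail-walked)  → match P0@[34:34]
i=35 'a': node 1→2 (fail-walked)
i=36 'b': node 2→3
i=37 'e': node 3→6
i=38 'd': node 6→7
i=39 'e': node 7→8  → match P2@[35:39]
i=40 'a': node 8→10 (fail-walked)
i=41 'c': node 10→1 (fail-walked)  → match P0@[41:41]
i=42 'e': node 1→9 (fail-walked)
i=43 'a': node 9→10
i=44 'd': node 10→11
i=45 'b': node 11→12  → match P5@[44:45]
i=46 'c': node 12→13  → match P0@[46:46],P3@[42:46]
i=47 'b': node 13→14 (fail-walked)
i=48 'd': node 14→20 (fail-walked)
i=49 'd': node 20→20 (fail-walked)
i=50 'b': node 20→21  → match P5@[49:50]
i=51 'e': node 21→9 (fail-walked)
i=52 'd': node 9→20 (fail-walked)
i=53 'a': node 20→2 (fail-walked)
i=54 'a': node 2→24
i=55 'b': node 24→25
i=56 'd': node 25→4 (fail-walked)
i=57 'd': node 4→5  → match P1@[54:57]
i=58 'd': node 5→20 (fail-walked)
i=59 'a': node 20→2 (fail-walked)
i=60 'b': node 2→3
i=61 'd': node 3→4

Matches: [[1,5],[6,0],[6,4],[6,7],[12,0],[12,4],[12,7],[16,5],[17,0],[17,3],[18,0],[20,0],[24,5],[27,0],[28,0],[29,0],[31,0],[32,6],[33,0],[34,0],[39,2],[41,0],[45,5],[46,0],[46,3],[50,5],[57,1]]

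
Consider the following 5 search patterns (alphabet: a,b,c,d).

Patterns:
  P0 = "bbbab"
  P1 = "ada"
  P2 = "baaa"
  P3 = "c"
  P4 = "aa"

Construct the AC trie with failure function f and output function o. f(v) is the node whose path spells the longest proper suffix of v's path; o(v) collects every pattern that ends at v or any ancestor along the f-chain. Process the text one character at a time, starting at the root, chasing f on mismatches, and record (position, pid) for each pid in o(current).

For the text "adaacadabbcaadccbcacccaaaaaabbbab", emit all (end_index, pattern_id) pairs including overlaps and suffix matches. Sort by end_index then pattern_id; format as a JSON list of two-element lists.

Construct AC machine:
Trie (insert patterns):
  0='ε' goto a→6 b→1 c→12
  1='b' goto a→9 b→2
  2='bb' goto b→3
  3='bbb' goto a→4
  4='bbba' goto b→5
  5='bbbab' goto ·  ←P0
  6='a' goto a→13 d→7
  7='ad' goto a→8
  8='ada' goto ·  ←P1
  9='ba' goto a→10
  10='baa' goto a→11
  11='baaa' goto ·  ←P2
  12='c' goto ·  ←P3
  13='aa' goto ·  ←P4

Failure links (BFS by depth):
  fail(1) 'b': from fail(0)=0 chase 'b': 0 ⇒ 0;  out=∅∪out(0)=∅
  fail(6) 'a': from fail(0)=0 chase 'a': 0 ⇒ 0;  out=∅∪out(0)=∅
  fail(12) 'c': from fail(0)=0 chase 'c': 0 ⇒ 0;  out={3}∪out(0)={3}
  fail(2) 'bb': from fail(1)=0 chase 'b': 0 ⇒ 1;  out=∅∪out(1)=∅
  fail(7) 'ad': from fail(6)=0 chase 'd': 0 ⇒ 0;  out=∅∪out(0)=∅
  fail(9) 'ba': from fail(1)=0 chase 'a': 0 ⇒ 6;  out=∅∪out(6)=∅
  fail(13) 'aa': from fail(6)=0 chase 'a': 0 ⇒ 6;  out={4}∪out(6)={4}
  fail(3) 'bbb': from fail(2)=1 chase 'b': 1 ⇒ 2;  out=∅∪out(2)=∅
  fail(8) 'ada': from fail(7)=0 chase 'a': 0 ⇒ 6;  out={1}∪out(6)={1}
  fail(10) 'baa': from fail(9)=6 chase 'a': 6 ⇒ 13;  out=∅∪out(13)={4}
  fail(4) 'bbba': from fail(3)=2 chase 'a': 2→1 ⇒ 9;  out=∅∪out(9)=∅
  fail(11) 'baaa': from fail(10)=13 chase 'a': 13→6 ⇒ 13;  out={2}∪out(13)={2,4}
  fail(5) 'bbbab': from fail(4)=9 chase 'b': 9→6→0 ⇒ 1;  out={0}∪out(1)={0}

Scan:
i=0 'a': node 0→6
i=1 'd': node 6→7
i=2 'a': node 7→8  ** P1@[0:2]
i=3 'a': node 8→13 (via fail)  ** P4@[2:3]
i=4 'c': node 13→12 (via fail)  ** P3@[4:4]
i=5 'a': node 12→6 (via fail)
i=6 'd': node 6→7
i=7 'a': node 7→8  ** P1@[5:7]
i=8 'b': node 8→1 (via fail)
i=9 'b': node 1→2
i=10 'c': node 2→12 (via fail)  ** P3@[10:10]
i=11 'a': node 12→6 (via fail)
i=12 'a': node 6→13  ** P4@[11:12]
i=13 'd': node 13→7 (via fail)
i=14 'c': node 7→12 (via fail)  ** P3@[14:14]
i=15 'c': node 12→12 (via fail)  ** P3@[15:15]
i=16 'b': node 12→1 (via fail)
i=17 'c': node 1→12 (via fail)  ** P3@[17:17]
i=18 'a': node 12→6 (via fail)
i=19 'c': node 6→12 (via fail)  ** P3@[19:19]
i=20 'c': node 12→12 (via fail)  ** P3@[20:20]
i=21 'c': node 12→12 (via fail)  ** P3@[21:21]
i=22 'a': node 12→6 (via fail)
i=23 'a': node 6→13  ** P4@[22:23]
i=24 'a': node 13→13 (via fail)  ** P4@[23:24]
i=25 'a': node 13→13 (via fail)  ** P4@[24:25]
i=26 'a': node 13→13 (via fail)  ** P4@[25:26]
i=27 'a': node 13→13 (via fail)  ** P4@[26:27]
i=28 'b': node 13→1 (via fail)
i=29 'b': node 1→2
i=30 'b': node 2→3
i=31 'a': node 3→4
i=32 'b': node 4→5  ** P0@[28:32]

Matches: [[2,1],[3,4],[4,3],[7,1],[10,3],[12,4],[14,3],[15,3],[17,3],[19,3],[20,3],[21,3],[23,4],[24,4],[25,4],[26,4],[27,4],[32,0]]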